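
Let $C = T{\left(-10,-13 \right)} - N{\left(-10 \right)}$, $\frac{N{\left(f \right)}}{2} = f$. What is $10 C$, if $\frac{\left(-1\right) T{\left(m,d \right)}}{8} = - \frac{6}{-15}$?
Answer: $168$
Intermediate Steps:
$T{\left(m,d \right)} = - \frac{16}{5}$ ($T{\left(m,d \right)} = - 8 \left(- \frac{6}{-15}\right) = - 8 \left(\left(-6\right) \left(- \frac{1}{15}\right)\right) = \left(-8\right) \frac{2}{5} = - \frac{16}{5}$)
$N{\left(f \right)} = 2 f$
$C = \frac{84}{5}$ ($C = - \frac{16}{5} - 2 \left(-10\right) = - \frac{16}{5} - -20 = - \frac{16}{5} + 20 = \frac{84}{5} \approx 16.8$)
$10 C = 10 \cdot \frac{84}{5} = 168$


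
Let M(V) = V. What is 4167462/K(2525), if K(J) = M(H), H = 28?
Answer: 2083731/14 ≈ 1.4884e+5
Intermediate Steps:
K(J) = 28
4167462/K(2525) = 4167462/28 = 4167462*(1/28) = 2083731/14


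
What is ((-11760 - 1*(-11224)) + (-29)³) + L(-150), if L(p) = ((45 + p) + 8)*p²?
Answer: -2207425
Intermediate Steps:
L(p) = p²*(53 + p) (L(p) = (53 + p)*p² = p²*(53 + p))
((-11760 - 1*(-11224)) + (-29)³) + L(-150) = ((-11760 - 1*(-11224)) + (-29)³) + (-150)²*(53 - 150) = ((-11760 + 11224) - 24389) + 22500*(-97) = (-536 - 24389) - 2182500 = -24925 - 2182500 = -2207425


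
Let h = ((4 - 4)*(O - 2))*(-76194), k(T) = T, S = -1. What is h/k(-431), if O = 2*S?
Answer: 0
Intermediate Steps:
O = -2 (O = 2*(-1) = -2)
h = 0 (h = ((4 - 4)*(-2 - 2))*(-76194) = (0*(-4))*(-76194) = 0*(-76194) = 0)
h/k(-431) = 0/(-431) = 0*(-1/431) = 0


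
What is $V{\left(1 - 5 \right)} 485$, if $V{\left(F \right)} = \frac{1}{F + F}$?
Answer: $- \frac{485}{8} \approx -60.625$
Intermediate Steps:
$V{\left(F \right)} = \frac{1}{2 F}$
$V{\left(1 - 5 \right)} 485 = \frac{1}{2 \left(1 - 5\right)} 485 = \frac{1}{2 \left(-4\right)} 485 = \frac{1}{2} \left(- \frac{1}{4}\right) 485 = \left(- \frac{1}{8}\right) 485 = - \frac{485}{8}$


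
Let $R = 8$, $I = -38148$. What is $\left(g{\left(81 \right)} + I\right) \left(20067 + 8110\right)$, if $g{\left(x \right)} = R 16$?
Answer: $-1071289540$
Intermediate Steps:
$g{\left(x \right)} = 128$ ($g{\left(x \right)} = 8 \cdot 16 = 128$)
$\left(g{\left(81 \right)} + I\right) \left(20067 + 8110\right) = \left(128 - 38148\right) \left(20067 + 8110\right) = \left(-38020\right) 28177 = -1071289540$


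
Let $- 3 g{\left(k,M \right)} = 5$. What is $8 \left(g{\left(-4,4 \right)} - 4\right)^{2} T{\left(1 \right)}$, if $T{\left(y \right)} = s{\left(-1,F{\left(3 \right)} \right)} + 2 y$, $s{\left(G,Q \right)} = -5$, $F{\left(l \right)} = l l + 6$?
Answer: $- \frac{2312}{3} \approx -770.67$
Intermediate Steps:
$F{\left(l \right)} = 6 + l^{2}$ ($F{\left(l \right)} = l^{2} + 6 = 6 + l^{2}$)
$g{\left(k,M \right)} = - \frac{5}{3}$ ($g{\left(k,M \right)} = \left(- \frac{1}{3}\right) 5 = - \frac{5}{3}$)
$T{\left(y \right)} = -5 + 2 y$
$8 \left(g{\left(-4,4 \right)} - 4\right)^{2} T{\left(1 \right)} = 8 \left(- \frac{5}{3} - 4\right)^{2} \left(-5 + 2 \cdot 1\right) = 8 \left(- \frac{17}{3}\right)^{2} \left(-5 + 2\right) = 8 \cdot \frac{289}{9} \left(-3\right) = \frac{2312}{9} \left(-3\right) = - \frac{2312}{3}$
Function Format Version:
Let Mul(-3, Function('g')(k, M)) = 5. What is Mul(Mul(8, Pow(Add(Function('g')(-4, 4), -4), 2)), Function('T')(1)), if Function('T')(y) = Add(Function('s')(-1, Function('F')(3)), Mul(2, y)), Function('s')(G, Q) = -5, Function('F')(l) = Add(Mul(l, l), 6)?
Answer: Rational(-2312, 3) ≈ -770.67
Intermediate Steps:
Function('F')(l) = Add(6, Pow(l, 2)) (Function('F')(l) = Add(Pow(l, 2), 6) = Add(6, Pow(l, 2)))
Function('g')(k, M) = Rational(-5, 3) (Function('g')(k, M) = Mul(Rational(-1, 3), 5) = Rational(-5, 3))
Function('T')(y) = Add(-5, Mul(2, y))
Mul(Mul(8, Pow(Add(Function('g')(-4, 4), -4), 2)), Function('T')(1)) = Mul(Mul(8, Pow(Add(Rational(-5, 3), -4), 2)), Add(-5, Mul(2, 1))) = Mul(Mul(8, Pow(Rational(-17, 3), 2)), Add(-5, 2)) = Mul(Mul(8, Rational(289, 9)), -3) = Mul(Rational(2312, 9), -3) = Rational(-2312, 3)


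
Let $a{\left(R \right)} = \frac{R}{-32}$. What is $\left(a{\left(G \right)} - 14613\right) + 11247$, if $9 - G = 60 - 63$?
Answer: $- \frac{26931}{8} \approx -3366.4$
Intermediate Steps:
$G = 12$ ($G = 9 - \left(60 - 63\right) = 9 - -3 = 9 + 3 = 12$)
$a{\left(R \right)} = - \frac{R}{32}$ ($a{\left(R \right)} = R \left(- \frac{1}{32}\right) = - \frac{R}{32}$)
$\left(a{\left(G \right)} - 14613\right) + 11247 = \left(\left(- \frac{1}{32}\right) 12 - 14613\right) + 11247 = \left(- \frac{3}{8} - 14613\right) + 11247 = - \frac{116907}{8} + 11247 = - \frac{26931}{8}$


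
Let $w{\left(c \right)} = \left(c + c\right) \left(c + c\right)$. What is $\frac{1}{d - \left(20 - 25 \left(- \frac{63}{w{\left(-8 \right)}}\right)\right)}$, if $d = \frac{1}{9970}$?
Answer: $- \frac{1276160}{33374447} \approx -0.038238$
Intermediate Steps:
$d = \frac{1}{9970} \approx 0.0001003$
$w{\left(c \right)} = 4 c^{2}$ ($w{\left(c \right)} = 2 c 2 c = 4 c^{2}$)
$\frac{1}{d - \left(20 - 25 \left(- \frac{63}{w{\left(-8 \right)}}\right)\right)} = \frac{1}{\frac{1}{9970} - \left(20 - 25 \left(- \frac{63}{4 \left(-8\right)^{2}}\right)\right)} = \frac{1}{\frac{1}{9970} - \left(20 - 25 \left(- \frac{63}{4 \cdot 64}\right)\right)} = \frac{1}{\frac{1}{9970} - \left(20 - 25 \left(- \frac{63}{256}\right)\right)} = \frac{1}{\frac{1}{9970} - \left(20 - 25 \left(\left(-63\right) \frac{1}{256}\right)\right)} = \frac{1}{\frac{1}{9970} + \left(-20 + 25 \left(- \frac{63}{256}\right)\right)} = \frac{1}{\frac{1}{9970} - \frac{6695}{256}} = \frac{1}{- \frac{33374447}{1276160}} = - \frac{1276160}{33374447}$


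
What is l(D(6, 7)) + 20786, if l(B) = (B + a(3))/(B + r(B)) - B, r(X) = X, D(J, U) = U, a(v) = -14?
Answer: 41557/2 ≈ 20779.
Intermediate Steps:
l(B) = -B + (-14 + B)/(2*B) (l(B) = (B - 14)/(B + B) - B = (-14 + B)/((2*B)) - B = (-14 + B)*(1/(2*B)) - B = (-14 + B)/(2*B) - B = -B + (-14 + B)/(2*B))
l(D(6, 7)) + 20786 = (½ - 1*7 - 7/7) + 20786 = (½ - 7 - 7*⅐) + 20786 = (½ - 7 - 1) + 20786 = -15/2 + 20786 = 41557/2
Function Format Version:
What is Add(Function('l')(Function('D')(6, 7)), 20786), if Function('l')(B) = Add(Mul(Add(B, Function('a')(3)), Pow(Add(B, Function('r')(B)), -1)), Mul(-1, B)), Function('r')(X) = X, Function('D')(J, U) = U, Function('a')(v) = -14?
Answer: Rational(41557, 2) ≈ 20779.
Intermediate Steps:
Function('l')(B) = Add(Mul(-1, B), Mul(Rational(1, 2), Pow(B, -1), Add(-14, B))) (Function('l')(B) = Add(Mul(Add(B, -14), Pow(Add(B, B), -1)), Mul(-1, B)) = Add(Mul(Add(-14, B), Pow(Mul(2, B), -1)), Mul(-1, B)) = Add(Mul(Add(-14, B), Mul(Rational(1, 2), Pow(B, -1))), Mul(-1, B)) = Add(Mul(Rational(1, 2), Pow(B, -1), Add(-14, B)), Mul(-1, B)) = Add(Mul(-1, B), Mul(Rational(1, 2), Pow(B, -1), Add(-14, B))))
Add(Function('l')(Function('D')(6, 7)), 20786) = Add(Add(Rational(1, 2), Mul(-1, 7), Mul(-7, Pow(7, -1))), 20786) = Add(Add(Rational(1, 2), -7, Mul(-7, Rational(1, 7))), 20786) = Add(Add(Rational(1, 2), -7, -1), 20786) = Add(Rational(-15, 2), 20786) = Rational(41557, 2)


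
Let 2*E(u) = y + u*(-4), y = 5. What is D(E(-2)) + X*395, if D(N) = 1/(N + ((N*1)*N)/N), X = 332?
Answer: 1704821/13 ≈ 1.3114e+5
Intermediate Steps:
E(u) = 5/2 - 2*u (E(u) = (5 + u*(-4))/2 = (5 - 4*u)/2 = 5/2 - 2*u)
D(N) = 1/(2*N) (D(N) = 1/(N + (N*N)/N) = 1/(N + N²/N) = 1/(N + N) = 1/(2*N))
D(E(-2)) + X*395 = 1/(2*(5/2 - 2*(-2))) + 332*395 = 1/(2*(5/2 + 4)) + 131140 = 1/(2*(13/2)) + 131140 = (½)*(2/13) + 131140 = 1/13 + 131140 = 1704821/13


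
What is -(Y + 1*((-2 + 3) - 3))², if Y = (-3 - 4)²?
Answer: -2209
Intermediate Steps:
Y = 49 (Y = (-7)² = 49)
-(Y + 1*((-2 + 3) - 3))² = -(49 + 1*((-2 + 3) - 3))² = -(49 + 1*(1 - 3))² = -(49 + 1*(-2))² = -(49 - 2)² = -1*47² = -1*2209 = -2209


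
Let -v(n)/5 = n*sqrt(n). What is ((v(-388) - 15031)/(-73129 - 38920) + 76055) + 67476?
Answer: 16082520050/112049 - 3880*I*sqrt(97)/112049 ≈ 1.4353e+5 - 0.34104*I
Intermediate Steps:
v(n) = -5*n**(3/2) (v(n) = -5*n*sqrt(n) = -5*n**(3/2))
((v(-388) - 15031)/(-73129 - 38920) + 76055) + 67476 = ((-(-3880)*I*sqrt(97) - 15031)/(-73129 - 38920) + 76055) + 67476 = ((-(-3880)*I*sqrt(97) - 15031)/(-112049) + 76055) + 67476 = ((3880*I*sqrt(97) - 15031)*(-1/112049) + 76055) + 67476 = ((-15031 + 3880*I*sqrt(97))*(-1/112049) + 76055) + 67476 = ((15031/112049 - 3880*I*sqrt(97)/112049) + 76055) + 67476 = (8521901726/112049 - 3880*I*sqrt(97)/112049) + 67476 = 16082520050/112049 - 3880*I*sqrt(97)/112049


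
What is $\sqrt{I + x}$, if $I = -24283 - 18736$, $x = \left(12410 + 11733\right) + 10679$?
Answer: $i \sqrt{8197} \approx 90.537 i$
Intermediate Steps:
$x = 34822$ ($x = 24143 + 10679 = 34822$)
$I = -43019$ ($I = -24283 - 18736 = -43019$)
$\sqrt{I + x} = \sqrt{-43019 + 34822} = \sqrt{-8197} = i \sqrt{8197}$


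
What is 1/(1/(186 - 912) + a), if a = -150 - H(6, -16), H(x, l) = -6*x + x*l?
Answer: -726/13069 ≈ -0.055551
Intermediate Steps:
H(x, l) = -6*x + l*x
a = -18 (a = -150 - 6*(-6 - 16) = -150 - 6*(-22) = -150 - 1*(-132) = -150 + 132 = -18)
1/(1/(186 - 912) + a) = 1/(1/(186 - 912) - 18) = 1/(1/(-726) - 18) = 1/(-1/726 - 18) = 1/(-13069/726) = -726/13069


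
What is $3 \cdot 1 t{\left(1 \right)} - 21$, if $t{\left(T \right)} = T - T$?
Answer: $-21$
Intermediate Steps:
$t{\left(T \right)} = 0$
$3 \cdot 1 t{\left(1 \right)} - 21 = 3 \cdot 1 \cdot 0 - 21 = 3 \cdot 0 - 21 = 0 - 21 = -21$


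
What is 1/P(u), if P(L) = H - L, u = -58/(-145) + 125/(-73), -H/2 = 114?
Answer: -365/82741 ≈ -0.0044114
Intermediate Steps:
H = -228 (H = -2*114 = -228)
u = -479/365 (u = -58*(-1/145) + 125*(-1/73) = ⅖ - 125/73 = -479/365 ≈ -1.3123)
P(L) = -228 - L
1/P(u) = 1/(-228 - 1*(-479/365)) = 1/(-228 + 479/365) = 1/(-82741/365) = -365/82741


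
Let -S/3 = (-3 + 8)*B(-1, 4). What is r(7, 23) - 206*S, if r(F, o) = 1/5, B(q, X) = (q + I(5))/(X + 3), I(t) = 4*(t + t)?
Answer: 602557/35 ≈ 17216.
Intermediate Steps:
I(t) = 8*t (I(t) = 4*(2*t) = 8*t)
B(q, X) = (40 + q)/(3 + X) (B(q, X) = (q + 8*5)/(X + 3) = (q + 40)/(3 + X) = (40 + q)/(3 + X))
r(F, o) = ⅕
S = -585/7 (S = -3*(-3 + 8)*(40 - 1)/(3 + 4) = -15*39/7 = -3*195/7 = -585/7 ≈ -83.571)
r(7, 23) - 206*S = ⅕ - 206*(-585/7) = ⅕ + 120510/7 = 602557/35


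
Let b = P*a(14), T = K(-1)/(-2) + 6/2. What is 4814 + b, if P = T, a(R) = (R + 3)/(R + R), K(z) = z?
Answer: 38529/8 ≈ 4816.1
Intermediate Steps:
a(R) = (3 + R)/(2*R) (a(R) = (3 + R)/((2*R)) = (3 + R)*(1/(2*R)) = (3 + R)/(2*R))
T = 7/2 (T = -1/(-2) + 6/2 = -1*(-½) + 6*(½) = ½ + 3 = 7/2 ≈ 3.5000)
P = 7/2 ≈ 3.5000
b = 17/8 (b = 7*((½)*(3 + 14)/14)/2 = 7*((½)*(1/14)*17)/2 = (7/2)*(17/28) = 17/8 ≈ 2.1250)
4814 + b = 4814 + 17/8 = 38529/8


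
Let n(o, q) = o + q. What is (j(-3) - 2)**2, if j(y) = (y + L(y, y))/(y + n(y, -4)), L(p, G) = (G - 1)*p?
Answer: 841/100 ≈ 8.4100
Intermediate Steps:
L(p, G) = p*(-1 + G) (L(p, G) = (-1 + G)*p = p*(-1 + G))
j(y) = (y + y*(-1 + y))/(-4 + 2*y) (j(y) = (y + y*(-1 + y))/(y + (y - 4)) = (y + y*(-1 + y))/(y + (-4 + y)) = (y + y*(-1 + y))/(-4 + 2*y))
(j(-3) - 2)**2 = ((1/2)*(-3)**2/(-2 - 3) - 2)**2 = ((1/2)*9/(-5) - 2)**2 = ((1/2)*9*(-1/5) - 2)**2 = (-9/10 - 2)**2 = (-29/10)**2 = 841/100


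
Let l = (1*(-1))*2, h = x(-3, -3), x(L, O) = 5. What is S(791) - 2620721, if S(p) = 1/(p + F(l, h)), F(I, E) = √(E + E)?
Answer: -1639709128000/625671 - √10/625671 ≈ -2.6207e+6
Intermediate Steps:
h = 5
l = -2 (l = -1*2 = -2)
F(I, E) = √2*√E (F(I, E) = √(2*E) = √2*√E)
S(p) = 1/(p + √10) (S(p) = 1/(p + √2*√5) = 1/(p + √10))
S(791) - 2620721 = 1/(791 + √10) - 2620721 = -2620721 + 1/(791 + √10)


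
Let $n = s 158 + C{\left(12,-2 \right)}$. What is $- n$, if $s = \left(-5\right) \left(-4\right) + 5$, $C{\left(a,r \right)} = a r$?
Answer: $-3926$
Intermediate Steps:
$s = 25$ ($s = 20 + 5 = 25$)
$n = 3926$ ($n = 25 \cdot 158 + 12 \left(-2\right) = 3950 - 24 = 3926$)
$- n = \left(-1\right) 3926 = -3926$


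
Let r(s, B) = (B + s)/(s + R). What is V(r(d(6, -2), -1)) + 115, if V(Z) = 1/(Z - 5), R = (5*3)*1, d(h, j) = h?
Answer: 11479/100 ≈ 114.79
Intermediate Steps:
R = 15 (R = 15*1 = 15)
r(s, B) = (B + s)/(15 + s) (r(s, B) = (B + s)/(s + 15) = (B + s)/(15 + s))
V(Z) = 1/(-5 + Z)
V(r(d(6, -2), -1)) + 115 = 1/(-5 + (-1 + 6)/(15 + 6)) + 115 = 1/(-5 + 5/21) + 115 = 1/(-100/21) + 115 = -21/100 + 115 = 11479/100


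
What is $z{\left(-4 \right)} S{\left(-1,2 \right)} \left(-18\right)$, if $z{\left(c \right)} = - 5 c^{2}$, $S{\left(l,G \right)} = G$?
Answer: $2880$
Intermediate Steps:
$z{\left(-4 \right)} S{\left(-1,2 \right)} \left(-18\right) = - 5 \left(-4\right)^{2} \cdot 2 \left(-18\right) = \left(-5\right) 16 \cdot 2 \left(-18\right) = \left(-80\right) 2 \left(-18\right) = \left(-160\right) \left(-18\right) = 2880$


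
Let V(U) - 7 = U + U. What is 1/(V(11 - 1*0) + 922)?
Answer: 1/951 ≈ 0.0010515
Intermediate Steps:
V(U) = 7 + 2*U (V(U) = 7 + (U + U) = 7 + 2*U)
1/(V(11 - 1*0) + 922) = 1/((7 + 2*(11 - 1*0)) + 922) = 1/((7 + 2*(11 + 0)) + 922) = 1/((7 + 2*11) + 922) = 1/((7 + 22) + 922) = 1/(29 + 922) = 1/951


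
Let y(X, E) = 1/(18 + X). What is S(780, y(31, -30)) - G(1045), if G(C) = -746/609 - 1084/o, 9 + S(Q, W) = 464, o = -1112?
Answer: 77074759/169302 ≈ 455.25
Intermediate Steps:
S(Q, W) = 455 (S(Q, W) = -9 + 464 = 455)
G(C) = -42349/169302 (G(C) = -746/609 - 1084/(-1112) = -746*1/609 - 1084*(-1/1112) = -746/609 + 271/278 = -42349/169302)
S(780, y(31, -30)) - G(1045) = 455 - 1*(-42349/169302) = 455 + 42349/169302 = 77074759/169302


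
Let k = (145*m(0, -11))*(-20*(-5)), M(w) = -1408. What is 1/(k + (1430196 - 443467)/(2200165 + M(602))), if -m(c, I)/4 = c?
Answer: 2198757/986729 ≈ 2.2283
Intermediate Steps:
m(c, I) = -4*c
k = 0 (k = (145*(-4*0))*(-20*(-5)) = (145*0)*100 = 0*100 = 0)
1/(k + (1430196 - 443467)/(2200165 + M(602))) = 1/(0 + (1430196 - 443467)/(2200165 - 1408)) = 1/(0 + 986729/2198757) = 1/(986729/2198757) = 2198757/986729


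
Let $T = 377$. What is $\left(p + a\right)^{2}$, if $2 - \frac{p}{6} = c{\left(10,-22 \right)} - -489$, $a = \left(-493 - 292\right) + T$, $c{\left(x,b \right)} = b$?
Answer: $10227204$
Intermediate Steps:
$a = -408$ ($a = \left(-493 - 292\right) + 377 = -785 + 377 = -408$)
$p = -2790$ ($p = 12 - 6 \left(-22 - -489\right) = 12 - 6 \left(-22 + 489\right) = 12 - 2802 = -2790$)
$\left(p + a\right)^{2} = \left(-2790 - 408\right)^{2} = \left(-3198\right)^{2} = 10227204$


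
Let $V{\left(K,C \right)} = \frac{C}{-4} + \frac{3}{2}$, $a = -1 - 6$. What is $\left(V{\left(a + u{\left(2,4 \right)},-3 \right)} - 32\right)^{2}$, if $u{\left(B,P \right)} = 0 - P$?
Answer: $\frac{14161}{16} \approx 885.06$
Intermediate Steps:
$u{\left(B,P \right)} = - P$
$a = -7$ ($a = -1 - 6 = -7$)
$V{\left(K,C \right)} = \frac{3}{2} - \frac{C}{4}$ ($V{\left(K,C \right)} = C \left(- \frac{1}{4}\right) + 3 \cdot \frac{1}{2} = - \frac{C}{4} + \frac{3}{2} = \frac{3}{2} - \frac{C}{4}$)
$\left(V{\left(a + u{\left(2,4 \right)},-3 \right)} - 32\right)^{2} = \left(\left(\frac{3}{2} - - \frac{3}{4}\right) - 32\right)^{2} = \left(\left(\frac{3}{2} + \frac{3}{4}\right) - 32\right)^{2} = \left(\frac{9}{4} - 32\right)^{2} = \left(- \frac{119}{4}\right)^{2} = \frac{14161}{16}$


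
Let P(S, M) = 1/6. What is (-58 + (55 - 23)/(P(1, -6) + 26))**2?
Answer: 79459396/24649 ≈ 3223.6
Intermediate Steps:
P(S, M) = 1/6
(-58 + (55 - 23)/(P(1, -6) + 26))**2 = (-58 + (55 - 23)/(1/6 + 26))**2 = (-58 + 32/(157/6))**2 = (-58 + 32*(6/157))**2 = (-58 + 192/157)**2 = (-8914/157)**2 = 79459396/24649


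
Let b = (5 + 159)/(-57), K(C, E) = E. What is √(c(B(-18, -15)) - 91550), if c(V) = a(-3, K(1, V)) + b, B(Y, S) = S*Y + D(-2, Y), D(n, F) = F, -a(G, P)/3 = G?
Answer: I*√297426057/57 ≈ 302.56*I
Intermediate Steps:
a(G, P) = -3*G
b = -164/57 (b = 164*(-1/57) = -164/57 ≈ -2.8772)
B(Y, S) = Y + S*Y (B(Y, S) = S*Y + Y = Y + S*Y)
c(V) = 349/57 (c(V) = -3*(-3) - 164/57 = 9 - 164/57 = 349/57)
√(c(B(-18, -15)) - 91550) = √(349/57 - 91550) = √(-5218001/57) = I*√297426057/57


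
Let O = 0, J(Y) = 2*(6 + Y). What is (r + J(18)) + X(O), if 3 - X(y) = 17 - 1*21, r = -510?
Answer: -455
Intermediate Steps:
J(Y) = 12 + 2*Y
X(y) = 7 (X(y) = 3 - (17 - 1*21) = 3 - (17 - 21) = 3 - 1*(-4) = 3 + 4 = 7)
(r + J(18)) + X(O) = (-510 + (12 + 2*18)) + 7 = (-510 + (12 + 36)) + 7 = (-510 + 48) + 7 = -462 + 7 = -455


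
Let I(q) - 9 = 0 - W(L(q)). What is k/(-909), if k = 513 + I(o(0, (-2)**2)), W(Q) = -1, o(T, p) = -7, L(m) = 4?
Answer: -523/909 ≈ -0.57536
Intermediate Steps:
I(q) = 10 (I(q) = 9 + (0 - 1*(-1)) = 9 + (0 + 1) = 9 + 1 = 10)
k = 523 (k = 513 + 10 = 523)
k/(-909) = 523/(-909) = 523*(-1/909) = -523/909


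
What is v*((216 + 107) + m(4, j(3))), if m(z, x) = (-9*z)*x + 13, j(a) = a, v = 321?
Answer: 73188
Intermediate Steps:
m(z, x) = 13 - 9*x*z (m(z, x) = -9*x*z + 13 = 13 - 9*x*z)
v*((216 + 107) + m(4, j(3))) = 321*((216 + 107) + (13 - 9*3*4)) = 321*(323 + (13 - 108)) = 321*(323 - 95) = 321*228 = 73188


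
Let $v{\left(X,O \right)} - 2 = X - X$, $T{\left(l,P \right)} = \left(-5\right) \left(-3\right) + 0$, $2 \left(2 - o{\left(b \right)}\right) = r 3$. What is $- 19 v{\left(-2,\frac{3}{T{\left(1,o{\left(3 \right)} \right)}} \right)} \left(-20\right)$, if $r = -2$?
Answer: $760$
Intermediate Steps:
$o{\left(b \right)} = 5$ ($o{\left(b \right)} = 2 - \frac{\left(-2\right) 3}{2} = 2 - -3 = 2 + 3 = 5$)
$T{\left(l,P \right)} = 15$ ($T{\left(l,P \right)} = 15 + 0 = 15$)
$v{\left(X,O \right)} = 2$ ($v{\left(X,O \right)} = 2 + \left(X - X\right) = 2 + 0 = 2$)
$- 19 v{\left(-2,\frac{3}{T{\left(1,o{\left(3 \right)} \right)}} \right)} \left(-20\right) = \left(-19\right) 2 \left(-20\right) = \left(-38\right) \left(-20\right) = 760$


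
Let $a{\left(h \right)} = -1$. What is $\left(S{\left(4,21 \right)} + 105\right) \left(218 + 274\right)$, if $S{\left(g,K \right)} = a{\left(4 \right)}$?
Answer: $51168$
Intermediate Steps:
$S{\left(g,K \right)} = -1$
$\left(S{\left(4,21 \right)} + 105\right) \left(218 + 274\right) = \left(-1 + 105\right) \left(218 + 274\right) = 104 \cdot 492 = 51168$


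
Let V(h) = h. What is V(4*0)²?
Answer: 0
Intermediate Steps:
V(4*0)² = (4*0)² = 0² = 0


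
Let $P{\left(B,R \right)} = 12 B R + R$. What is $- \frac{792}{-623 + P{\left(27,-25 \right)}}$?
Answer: $\frac{22}{243} \approx 0.090535$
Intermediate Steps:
$P{\left(B,R \right)} = R + 12 B R$ ($P{\left(B,R \right)} = 12 B R + R = R + 12 B R$)
$- \frac{792}{-623 + P{\left(27,-25 \right)}} = - \frac{792}{-623 - 25 \left(1 + 12 \cdot 27\right)} = - \frac{792}{-623 - 25 \left(1 + 324\right)} = - \frac{792}{-623 - 8125} = - \frac{792}{-8748} = \left(-792\right) \left(- \frac{1}{8748}\right) = \frac{22}{243}$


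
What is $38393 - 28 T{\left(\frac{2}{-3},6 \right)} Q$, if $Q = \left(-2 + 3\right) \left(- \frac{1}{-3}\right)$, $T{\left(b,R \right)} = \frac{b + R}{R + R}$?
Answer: $\frac{1036499}{27} \approx 38389.0$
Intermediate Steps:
$T{\left(b,R \right)} = \frac{R + b}{2 R}$
$Q = \frac{1}{3}$ ($Q = 1 \left(\left(-1\right) \left(- \frac{1}{3}\right)\right) = 1 \cdot \frac{1}{3} = \frac{1}{3} \approx 0.33333$)
$38393 - 28 T{\left(\frac{2}{-3},6 \right)} Q = 38393 - 28 \frac{6 + \frac{2}{-3}}{2 \cdot 6} \cdot \frac{1}{3} = 38393 - 28 \cdot \frac{1}{2} \cdot \frac{1}{6} \left(6 + 2 \left(- \frac{1}{3}\right)\right) \frac{1}{3} = 38393 - 28 \cdot \frac{1}{2} \cdot \frac{1}{6} \left(6 - \frac{2}{3}\right) \frac{1}{3} = 38393 - 28 \cdot \frac{1}{2} \cdot \frac{1}{6} \cdot \frac{16}{3} \cdot \frac{1}{3} = 38393 - 28 \cdot \frac{4}{9} \cdot \frac{1}{3} = 38393 - \frac{112}{9} \cdot \frac{1}{3} = 38393 - \frac{112}{27} = \frac{1036499}{27}$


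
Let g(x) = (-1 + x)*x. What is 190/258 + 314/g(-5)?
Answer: 7226/645 ≈ 11.203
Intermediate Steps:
g(x) = x*(-1 + x)
190/258 + 314/g(-5) = 190/258 + 314/((-5*(-1 - 5))) = 190*(1/258) + 314/((-5*(-6))) = 95/129 + 314/30 = 95/129 + 314*(1/30) = 95/129 + 157/15 = 7226/645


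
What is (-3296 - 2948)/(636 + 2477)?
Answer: -6244/3113 ≈ -2.0058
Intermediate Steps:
(-3296 - 2948)/(636 + 2477) = -6244/3113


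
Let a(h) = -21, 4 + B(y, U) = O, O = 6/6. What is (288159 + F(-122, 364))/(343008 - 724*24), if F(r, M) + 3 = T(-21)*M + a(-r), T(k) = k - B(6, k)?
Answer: 93861/108544 ≈ 0.86473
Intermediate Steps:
O = 1 (O = 6*(⅙) = 1)
B(y, U) = -3 (B(y, U) = -4 + 1 = -3)
T(k) = 3 + k (T(k) = k - 1*(-3) = k + 3 = 3 + k)
F(r, M) = -24 - 18*M (F(r, M) = -3 + ((3 - 21)*M - 21) = -3 + (-18*M - 21) = -3 + (-21 - 18*M) = -24 - 18*M)
(288159 + F(-122, 364))/(343008 - 724*24) = (288159 + (-24 - 18*364))/(343008 - 724*24) = (288159 + (-24 - 6552))/(343008 - 17376) = (288159 - 6576)/325632 = 281583*(1/325632) = 93861/108544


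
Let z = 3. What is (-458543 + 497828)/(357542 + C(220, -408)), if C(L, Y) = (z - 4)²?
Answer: 4365/39727 ≈ 0.10987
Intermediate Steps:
C(L, Y) = 1 (C(L, Y) = (3 - 4)² = (-1)² = 1)
(-458543 + 497828)/(357542 + C(220, -408)) = (-458543 + 497828)/(357542 + 1) = 39285/357543 = 39285*(1/357543) = 4365/39727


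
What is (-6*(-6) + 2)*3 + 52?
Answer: 166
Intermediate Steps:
(-6*(-6) + 2)*3 + 52 = (36 + 2)*3 + 52 = 38*3 + 52 = 114 + 52 = 166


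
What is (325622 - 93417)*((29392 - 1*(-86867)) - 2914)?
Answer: 26319275725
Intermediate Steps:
(325622 - 93417)*((29392 - 1*(-86867)) - 2914) = 232205*((29392 + 86867) - 2914) = 232205*(116259 - 2914) = 232205*113345 = 26319275725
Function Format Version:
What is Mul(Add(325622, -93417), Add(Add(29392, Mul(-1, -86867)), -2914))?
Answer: 26319275725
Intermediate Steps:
Mul(Add(325622, -93417), Add(Add(29392, Mul(-1, -86867)), -2914)) = Mul(232205, Add(Add(29392, 86867), -2914)) = Mul(232205, Add(116259, -2914)) = Mul(232205, 113345) = 26319275725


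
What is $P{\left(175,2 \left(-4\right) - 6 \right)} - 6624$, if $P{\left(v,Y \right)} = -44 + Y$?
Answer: $-6682$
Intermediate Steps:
$P{\left(175,2 \left(-4\right) - 6 \right)} - 6624 = \left(-44 + \left(2 \left(-4\right) - 6\right)\right) - 6624 = \left(-44 - 14\right) - 6624 = -58 - 6624 = -6682$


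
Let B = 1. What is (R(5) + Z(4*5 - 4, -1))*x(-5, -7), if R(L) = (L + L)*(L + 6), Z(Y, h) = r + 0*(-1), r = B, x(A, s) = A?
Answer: -555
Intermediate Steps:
r = 1
Z(Y, h) = 1 (Z(Y, h) = 1 + 0*(-1) = 1 + 0 = 1)
R(L) = 2*L*(6 + L) (R(L) = (2*L)*(6 + L) = 2*L*(6 + L))
(R(5) + Z(4*5 - 4, -1))*x(-5, -7) = (2*5*(6 + 5) + 1)*(-5) = (2*5*11 + 1)*(-5) = (110 + 1)*(-5) = 111*(-5) = -555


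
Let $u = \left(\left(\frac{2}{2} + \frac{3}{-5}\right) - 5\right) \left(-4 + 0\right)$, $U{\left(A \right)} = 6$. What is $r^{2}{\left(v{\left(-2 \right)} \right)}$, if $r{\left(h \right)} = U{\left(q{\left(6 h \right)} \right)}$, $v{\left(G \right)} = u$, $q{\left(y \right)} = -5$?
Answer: $36$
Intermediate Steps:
$u = \frac{92}{5}$ ($u = \left(\left(2 \cdot \frac{1}{2} + 3 \left(- \frac{1}{5}\right)\right) - 5\right) \left(-4\right) = \left(\left(1 - \frac{3}{5}\right) - 5\right) \left(-4\right) = \left(\frac{2}{5} - 5\right) \left(-4\right) = \left(- \frac{23}{5}\right) \left(-4\right) = \frac{92}{5} \approx 18.4$)
$v{\left(G \right)} = \frac{92}{5}$
$r{\left(h \right)} = 6$
$r^{2}{\left(v{\left(-2 \right)} \right)} = 6^{2} = 36$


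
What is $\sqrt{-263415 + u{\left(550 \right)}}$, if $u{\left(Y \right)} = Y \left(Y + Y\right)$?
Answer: $\sqrt{341585} \approx 584.45$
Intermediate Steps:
$u{\left(Y \right)} = 2 Y^{2}$ ($u{\left(Y \right)} = Y 2 Y = 2 Y^{2}$)
$\sqrt{-263415 + u{\left(550 \right)}} = \sqrt{-263415 + 2 \cdot 550^{2}} = \sqrt{-263415 + 2 \cdot 302500} = \sqrt{-263415 + 605000} = \sqrt{341585}$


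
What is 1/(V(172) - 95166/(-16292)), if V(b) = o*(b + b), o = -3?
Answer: -8146/8359089 ≈ -0.00097451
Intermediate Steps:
V(b) = -6*b (V(b) = -3*(b + b) = -6*b)
1/(V(172) - 95166/(-16292)) = 1/(-6*172 - 95166/(-16292)) = 1/(-1032 - 95166*(-1/16292)) = 1/(-1032 + 47583/8146) = 1/(-8359089/8146) = -8146/8359089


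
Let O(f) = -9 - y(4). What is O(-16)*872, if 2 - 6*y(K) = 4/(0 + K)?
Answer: -23980/3 ≈ -7993.3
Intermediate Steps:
y(K) = ⅓ - 2/(3*K) (y(K) = ⅓ - 2/(3*(0 + K)) = ⅓ - 2/(3*K))
O(f) = -55/6 (O(f) = -9 - (-2 + 4)/(3*4) = -9 - 2/(3*4) = -9 - 1*⅙ = -9 - ⅙ = -55/6)
O(-16)*872 = -55/6*872 = -23980/3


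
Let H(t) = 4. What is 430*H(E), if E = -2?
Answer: 1720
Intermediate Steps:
430*H(E) = 430*4 = 1720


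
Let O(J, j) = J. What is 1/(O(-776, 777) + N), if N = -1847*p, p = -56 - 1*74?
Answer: 1/239334 ≈ 4.1783e-6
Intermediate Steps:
p = -130 (p = -56 - 74 = -130)
N = 240110 (N = -1847*(-130) = 240110)
1/(O(-776, 777) + N) = 1/(-776 + 240110) = 1/239334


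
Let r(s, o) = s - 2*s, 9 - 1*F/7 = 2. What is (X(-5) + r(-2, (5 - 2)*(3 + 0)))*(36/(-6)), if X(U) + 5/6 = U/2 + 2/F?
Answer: 380/49 ≈ 7.7551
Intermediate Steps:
F = 49 (F = 63 - 7*2 = 63 - 14 = 49)
X(U) = -233/294 + U/2 (X(U) = -⅚ + (U/2 + 2/49) = -⅚ + (2/49 + U/2) = -233/294 + U/2)
r(s, o) = -s
(X(-5) + r(-2, (5 - 2)*(3 + 0)))*(36/(-6)) = ((-233/294 + (½)*(-5)) - 1*(-2))*(36/(-6)) = ((-233/294 - 5/2) + 2)*(36*(-⅙)) = (-484/147 + 2)*(-6) = -190/147*(-6) = 380/49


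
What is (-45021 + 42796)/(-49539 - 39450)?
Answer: 2225/88989 ≈ 0.025003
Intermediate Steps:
(-45021 + 42796)/(-49539 - 39450) = -2225/(-88989) = -2225*(-1/88989) = 2225/88989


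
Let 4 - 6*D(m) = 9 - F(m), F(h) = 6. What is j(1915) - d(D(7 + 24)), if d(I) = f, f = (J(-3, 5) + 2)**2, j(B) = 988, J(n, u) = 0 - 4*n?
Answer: 792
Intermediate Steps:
J(n, u) = -4*n
D(m) = 1/6 (D(m) = 2/3 - (9 - 1*6)/6 = 2/3 - (9 - 6)/6 = 2/3 - 1/6*3 = 2/3 - 1/2 = 1/6)
f = 196 (f = (-4*(-3) + 2)**2 = (12 + 2)**2 = 14**2 = 196)
d(I) = 196
j(1915) - d(D(7 + 24)) = 988 - 1*196 = 988 - 196 = 792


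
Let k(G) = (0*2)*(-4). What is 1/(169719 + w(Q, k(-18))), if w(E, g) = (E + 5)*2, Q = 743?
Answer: 1/171215 ≈ 5.8406e-6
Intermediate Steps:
k(G) = 0 (k(G) = 0*(-4) = 0)
w(E, g) = 10 + 2*E (w(E, g) = (5 + E)*2 = 10 + 2*E)
1/(169719 + w(Q, k(-18))) = 1/(169719 + (10 + 2*743)) = 1/(169719 + (10 + 1486)) = 1/(169719 + 1496) = 1/171215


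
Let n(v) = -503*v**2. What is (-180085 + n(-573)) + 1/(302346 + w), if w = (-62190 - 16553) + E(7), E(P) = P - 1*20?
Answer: -36966039003479/223590 ≈ -1.6533e+8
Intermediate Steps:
E(P) = -20 + P (E(P) = P - 20 = -20 + P)
w = -78756 (w = (-62190 - 16553) + (-20 + 7) = -78743 - 13 = -78756)
(-180085 + n(-573)) + 1/(302346 + w) = (-180085 - 503*(-573)**2) + 1/(302346 - 78756) = (-180085 - 503*328329) + 1/223590 = (-180085 - 165149487) + 1/223590 = -165329572 + 1/223590 = -36966039003479/223590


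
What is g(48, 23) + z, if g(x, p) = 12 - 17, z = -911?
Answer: -916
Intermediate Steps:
g(x, p) = -5
g(48, 23) + z = -5 - 911 = -916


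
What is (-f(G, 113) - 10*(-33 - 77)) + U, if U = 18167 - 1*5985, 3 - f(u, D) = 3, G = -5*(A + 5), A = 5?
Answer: 13282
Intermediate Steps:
G = -50 (G = -5*(5 + 5) = -5*10 = -50)
f(u, D) = 0 (f(u, D) = 3 - 1*3 = 3 - 3 = 0)
U = 12182 (U = 18167 - 5985 = 12182)
(-f(G, 113) - 10*(-33 - 77)) + U = (-1*0 - 10*(-33 - 77)) + 12182 = (0 - 10*(-110)) + 12182 = (0 - 1*(-1100)) + 12182 = (0 + 1100) + 12182 = 1100 + 12182 = 13282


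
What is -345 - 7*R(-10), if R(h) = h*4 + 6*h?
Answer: 355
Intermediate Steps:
R(h) = 10*h (R(h) = 4*h + 6*h = 10*h)
-345 - 7*R(-10) = -345 - 70*(-10) = -345 - 7*(-100) = -345 + 700 = 355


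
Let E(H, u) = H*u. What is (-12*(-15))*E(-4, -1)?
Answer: 720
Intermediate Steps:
(-12*(-15))*E(-4, -1) = (-12*(-15))*(-4*(-1)) = 180*4 = 720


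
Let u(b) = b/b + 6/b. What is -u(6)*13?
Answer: -26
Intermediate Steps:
u(b) = 1 + 6/b
-u(6)*13 = -(6 + 6)/6*13 = -12/6*13 = -1*2*13 = -2*13 = -26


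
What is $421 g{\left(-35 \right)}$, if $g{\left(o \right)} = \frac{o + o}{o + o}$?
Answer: $421$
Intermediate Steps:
$g{\left(o \right)} = 1$ ($g{\left(o \right)} = \frac{2 o}{2 o} = 2 o \frac{1}{2 o} = 1$)
$421 g{\left(-35 \right)} = 421 \cdot 1 = 421$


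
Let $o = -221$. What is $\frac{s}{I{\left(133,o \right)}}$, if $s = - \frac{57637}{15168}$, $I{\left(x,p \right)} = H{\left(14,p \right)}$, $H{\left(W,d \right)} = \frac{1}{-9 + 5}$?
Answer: $\frac{57637}{3792} \approx 15.2$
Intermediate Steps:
$H{\left(W,d \right)} = - \frac{1}{4}$ ($H{\left(W,d \right)} = \frac{1}{-4} = - \frac{1}{4}$)
$I{\left(x,p \right)} = - \frac{1}{4}$
$s = - \frac{57637}{15168}$ ($s = \left(-57637\right) \frac{1}{15168} = - \frac{57637}{15168} \approx -3.7999$)
$\frac{s}{I{\left(133,o \right)}} = - \frac{57637}{15168 \left(- \frac{1}{4}\right)} = \left(- \frac{57637}{15168}\right) \left(-4\right) = \frac{57637}{3792}$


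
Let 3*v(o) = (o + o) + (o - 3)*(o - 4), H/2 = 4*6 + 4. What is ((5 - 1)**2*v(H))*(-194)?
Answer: -2967424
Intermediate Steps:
H = 56 (H = 2*(4*6 + 4) = 2*(24 + 4) = 2*28 = 56)
v(o) = 2*o/3 + (-4 + o)*(-3 + o)/3 (v(o) = ((o + o) + (o - 3)*(o - 4))/3 = (2*o + (-3 + o)*(-4 + o))/3 = (2*o + (-4 + o)*(-3 + o))/3 = 2*o/3 + (-4 + o)*(-3 + o)/3)
((5 - 1)**2*v(H))*(-194) = ((5 - 1)**2*(4 - 5/3*56 + (1/3)*56**2))*(-194) = (4**2*(4 - 280/3 + (1/3)*3136))*(-194) = (16*(4 - 280/3 + 3136/3))*(-194) = (16*956)*(-194) = 15296*(-194) = -2967424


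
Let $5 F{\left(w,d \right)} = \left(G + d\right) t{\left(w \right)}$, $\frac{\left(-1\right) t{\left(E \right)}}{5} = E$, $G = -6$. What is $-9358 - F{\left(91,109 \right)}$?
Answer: $15$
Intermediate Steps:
$t{\left(E \right)} = - 5 E$
$F{\left(w,d \right)} = - w \left(-6 + d\right)$ ($F{\left(w,d \right)} = \frac{\left(-6 + d\right) \left(- 5 w\right)}{5} = \frac{\left(-5\right) w \left(-6 + d\right)}{5} = - w \left(-6 + d\right)$)
$-9358 - F{\left(91,109 \right)} = -9358 - 91 \left(6 - 109\right) = -9358 - 91 \left(-103\right) = -9358 - -9373 = -9358 + 9373 = 15$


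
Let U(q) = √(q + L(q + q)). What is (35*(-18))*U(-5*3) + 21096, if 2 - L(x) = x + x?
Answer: 21096 - 630*√47 ≈ 16777.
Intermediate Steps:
L(x) = 2 - 2*x (L(x) = 2 - (x + x) = 2 - 2*x)
U(q) = √(2 - 3*q) (U(q) = √(q + (2 - 2*(q + q))) = √(q + (2 - 4*q)) = √(2 - 3*q))
(35*(-18))*U(-5*3) + 21096 = (35*(-18))*√(2 - (-15)*3) + 21096 = -630*√(2 - 3*(-15)) + 21096 = -630*√(2 + 45) + 21096 = -630*√47 + 21096 = 21096 - 630*√47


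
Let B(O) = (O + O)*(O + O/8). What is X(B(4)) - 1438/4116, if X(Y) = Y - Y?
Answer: -719/2058 ≈ -0.34937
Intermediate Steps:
B(O) = 9*O²/4 (B(O) = (2*O)*(O + O*(⅛)) = (2*O)*(O + O/8) = (2*O)*(9*O/8) = 9*O²/4)
X(Y) = 0
X(B(4)) - 1438/4116 = 0 - 1438/4116 = 0 - 1*719/2058 = 0 - 719/2058 = -719/2058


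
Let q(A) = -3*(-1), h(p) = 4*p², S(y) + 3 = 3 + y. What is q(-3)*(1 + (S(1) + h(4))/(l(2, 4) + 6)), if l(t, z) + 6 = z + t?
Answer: 71/2 ≈ 35.500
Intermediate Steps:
l(t, z) = -6 + t + z (l(t, z) = -6 + (z + t) = -6 + (t + z) = -6 + t + z)
S(y) = y (S(y) = -3 + (3 + y) = y)
q(A) = 3
q(-3)*(1 + (S(1) + h(4))/(l(2, 4) + 6)) = 3*(1 + (1 + 4*4²)/((-6 + 2 + 4) + 6)) = 3*(1 + (1 + 4*16)/(0 + 6)) = 3*(1 + (1 + 64)/6) = 3*(1 + 65*(⅙)) = 3*(1 + 65/6) = 3*(71/6) = 71/2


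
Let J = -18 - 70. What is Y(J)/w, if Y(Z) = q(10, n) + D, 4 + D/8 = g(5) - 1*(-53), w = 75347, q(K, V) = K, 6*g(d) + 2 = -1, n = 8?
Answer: 398/75347 ≈ 0.0052822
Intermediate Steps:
g(d) = -1/2 (g(d) = -1/3 + (1/6)*(-1) = -1/3 - 1/6 = -1/2)
J = -88
D = 388 (D = -32 + 8*(-1/2 - 1*(-53)) = -32 + 8*(-1/2 + 53) = -32 + 8*(105/2) = -32 + 420 = 388)
Y(Z) = 398 (Y(Z) = 10 + 388 = 398)
Y(J)/w = 398/75347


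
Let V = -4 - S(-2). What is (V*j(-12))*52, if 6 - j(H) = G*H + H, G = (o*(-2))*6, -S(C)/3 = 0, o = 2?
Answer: 56160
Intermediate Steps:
S(C) = 0 (S(C) = -3*0 = 0)
G = -24 (G = (2*(-2))*6 = -4*6 = -24)
V = -4 (V = -4 - 1*0 = -4 + 0 = -4)
j(H) = 6 + 23*H (j(H) = 6 - (-24*H + H) = 6 - (-23)*H = 6 + 23*H)
(V*j(-12))*52 = -4*(6 + 23*(-12))*52 = -4*(6 - 276)*52 = -4*(-270)*52 = 1080*52 = 56160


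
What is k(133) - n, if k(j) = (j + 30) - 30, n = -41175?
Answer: 41308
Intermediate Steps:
k(j) = j (k(j) = (30 + j) - 30 = j)
k(133) - n = 133 - 1*(-41175) = 133 + 41175 = 41308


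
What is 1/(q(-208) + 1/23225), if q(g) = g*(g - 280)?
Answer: 23225/2357430401 ≈ 9.8518e-6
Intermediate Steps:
q(g) = g*(-280 + g)
1/(q(-208) + 1/23225) = 1/(-208*(-280 - 208) + 1/23225) = 1/(-208*(-488) + 1/23225) = 1/(101504 + 1/23225) = 1/(2357430401/23225) = 23225/2357430401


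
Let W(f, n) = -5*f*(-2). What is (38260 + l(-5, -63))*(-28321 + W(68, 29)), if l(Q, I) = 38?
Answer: -1058595018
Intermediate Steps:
W(f, n) = 10*f
(38260 + l(-5, -63))*(-28321 + W(68, 29)) = (38260 + 38)*(-28321 + 10*68) = 38298*(-28321 + 680) = 38298*(-27641) = -1058595018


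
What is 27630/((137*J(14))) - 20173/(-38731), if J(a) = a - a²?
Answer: -40510282/68979911 ≈ -0.58728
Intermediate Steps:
27630/((137*J(14))) - 20173/(-38731) = 27630/((137*(14*(1 - 1*14)))) - 20173/(-38731) = 27630/((137*(14*(1 - 14)))) - 20173*(-1/38731) = 27630/((137*(14*(-13)))) + 20173/38731 = 27630/((137*(-182))) + 20173/38731 = 27630/(-24934) + 20173/38731 = 27630*(-1/24934) + 20173/38731 = -13815/12467 + 20173/38731 = -40510282/68979911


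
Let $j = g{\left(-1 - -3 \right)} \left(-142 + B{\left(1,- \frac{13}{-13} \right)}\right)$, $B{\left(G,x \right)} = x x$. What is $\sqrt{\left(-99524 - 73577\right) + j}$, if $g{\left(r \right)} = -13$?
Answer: $2 i \sqrt{42817} \approx 413.85 i$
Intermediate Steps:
$B{\left(G,x \right)} = x^{2}$
$j = 1833$ ($j = - 13 \left(-142 + \left(- \frac{13}{-13}\right)^{2}\right) = - 13 \left(-142 + \left(\left(-13\right) \left(- \frac{1}{13}\right)\right)^{2}\right) = - 13 \left(-142 + 1^{2}\right) = - 13 \left(-142 + 1\right) = \left(-13\right) \left(-141\right) = 1833$)
$\sqrt{\left(-99524 - 73577\right) + j} = \sqrt{\left(-99524 - 73577\right) + 1833} = \sqrt{-173101 + 1833} = \sqrt{-171268} = 2 i \sqrt{42817}$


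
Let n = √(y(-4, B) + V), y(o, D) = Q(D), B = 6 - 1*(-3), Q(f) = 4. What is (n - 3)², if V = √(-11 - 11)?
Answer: (3 - √(4 + I*√22))² ≈ -0.52625 - 1.5513*I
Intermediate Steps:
B = 9 (B = 6 + 3 = 9)
y(o, D) = 4
V = I*√22 (V = √(-22) = I*√22 ≈ 4.6904*I)
n = √(4 + I*√22) ≈ 2.2544 + 1.0403*I
(n - 3)² = (√(4 + I*√22) - 3)² = (-3 + √(4 + I*√22))²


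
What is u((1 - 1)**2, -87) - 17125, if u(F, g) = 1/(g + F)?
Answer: -1489876/87 ≈ -17125.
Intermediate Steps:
u(F, g) = 1/(F + g)
u((1 - 1)**2, -87) - 17125 = 1/((1 - 1)**2 - 87) - 17125 = 1/(0**2 - 87) - 17125 = 1/(0 - 87) - 17125 = 1/(-87) - 17125 = -1/87 - 17125 = -1489876/87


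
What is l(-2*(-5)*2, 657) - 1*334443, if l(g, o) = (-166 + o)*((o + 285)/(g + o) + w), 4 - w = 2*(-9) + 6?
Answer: -220636877/677 ≈ -3.2590e+5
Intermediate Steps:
w = 16 (w = 4 - (2*(-9) + 6) = 4 - (-18 + 6) = 4 - 1*(-12) = 4 + 12 = 16)
l(g, o) = (-166 + o)*(16 + (285 + o)/(g + o)) (l(g, o) = (-166 + o)*((o + 285)/(g + o) + 16) = (-166 + o)*((285 + o)/(g + o) + 16) = (-166 + o)*(16 + (285 + o)/(g + o)))
l(-2*(-5)*2, 657) - 1*334443 = (-47310 - 2656*(-2*(-5))*2 - 2537*657 + 17*657² + 16*(-2*(-5)*2)*657)/(-2*(-5)*2 + 657) - 1*334443 = (-47310 - 26560*2 - 1666809 + 17*431649 + 16*(10*2)*657)/(10*2 + 657) - 334443 = (-47310 - 2656*20 - 1666809 + 7338033 + 16*20*657)/(20 + 657) - 334443 = (-47310 - 53120 - 1666809 + 7338033 + 210240)/677 - 334443 = (1/677)*5781034 - 334443 = 5781034/677 - 334443 = -220636877/677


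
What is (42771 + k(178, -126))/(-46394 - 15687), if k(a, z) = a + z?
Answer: -42823/62081 ≈ -0.68979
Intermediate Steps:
(42771 + k(178, -126))/(-46394 - 15687) = (42771 + (178 - 126))/(-46394 - 15687) = (42771 + 52)/(-62081) = 42823*(-1/62081) = -42823/62081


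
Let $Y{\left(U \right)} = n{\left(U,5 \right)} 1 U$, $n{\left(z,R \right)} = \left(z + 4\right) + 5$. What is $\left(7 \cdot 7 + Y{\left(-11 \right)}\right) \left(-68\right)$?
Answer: $-4828$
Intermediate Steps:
$n{\left(z,R \right)} = 9 + z$ ($n{\left(z,R \right)} = \left(4 + z\right) + 5 = 9 + z$)
$Y{\left(U \right)} = U \left(9 + U\right)$ ($Y{\left(U \right)} = \left(9 + U\right) 1 U = \left(9 + U\right) U = U \left(9 + U\right)$)
$\left(7 \cdot 7 + Y{\left(-11 \right)}\right) \left(-68\right) = \left(7 \cdot 7 - 11 \left(9 - 11\right)\right) \left(-68\right) = \left(49 - -22\right) \left(-68\right) = \left(49 + 22\right) \left(-68\right) = 71 \left(-68\right) = -4828$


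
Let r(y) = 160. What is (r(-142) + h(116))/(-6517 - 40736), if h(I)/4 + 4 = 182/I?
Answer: -4358/1370337 ≈ -0.0031802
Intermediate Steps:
h(I) = -16 + 728/I (h(I) = -16 + 4*(182/I) = -16 + 728/I)
(r(-142) + h(116))/(-6517 - 40736) = (160 + (-16 + 728/116))/(-6517 - 40736) = (160 + (-16 + 728*(1/116)))/(-47253) = (160 + (-16 + 182/29))*(-1/47253) = (160 - 282/29)*(-1/47253) = (4358/29)*(-1/47253) = -4358/1370337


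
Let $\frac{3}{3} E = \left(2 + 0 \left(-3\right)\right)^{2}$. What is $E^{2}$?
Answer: $16$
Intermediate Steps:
$E = 4$ ($E = \left(2 + 0 \left(-3\right)\right)^{2} = \left(2 + 0\right)^{2} = 2^{2} = 4$)
$E^{2} = 4^{2} = 16$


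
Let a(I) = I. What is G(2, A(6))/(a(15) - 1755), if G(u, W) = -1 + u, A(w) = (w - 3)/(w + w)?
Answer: -1/1740 ≈ -0.00057471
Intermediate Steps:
A(w) = (-3 + w)/(2*w) (A(w) = (-3 + w)/((2*w)) = (-3 + w)*(1/(2*w)) = (-3 + w)/(2*w))
G(2, A(6))/(a(15) - 1755) = (-1 + 2)/(15 - 1755) = 1/(-1740) = 1*(-1/1740) = -1/1740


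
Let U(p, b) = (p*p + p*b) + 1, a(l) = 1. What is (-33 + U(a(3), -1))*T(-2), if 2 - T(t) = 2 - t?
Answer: 64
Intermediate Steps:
U(p, b) = 1 + p² + b*p (U(p, b) = (p² + b*p) + 1 = 1 + p² + b*p)
T(t) = t (T(t) = 2 - (2 - t) = 2 + (-2 + t) = t)
(-33 + U(a(3), -1))*T(-2) = (-33 + (1 + 1² - 1*1))*(-2) = (-33 + (1 + 1 - 1))*(-2) = (-33 + 1)*(-2) = -32*(-2) = 64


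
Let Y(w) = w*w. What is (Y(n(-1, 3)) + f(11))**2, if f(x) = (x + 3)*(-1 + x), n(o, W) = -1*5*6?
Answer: 1081600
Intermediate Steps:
n(o, W) = -30 (n(o, W) = -5*6 = -30)
Y(w) = w**2
f(x) = (-1 + x)*(3 + x) (f(x) = (3 + x)*(-1 + x) = (-1 + x)*(3 + x))
(Y(n(-1, 3)) + f(11))**2 = ((-30)**2 + (-3 + 11**2 + 2*11))**2 = (900 + (-3 + 121 + 22))**2 = (900 + 140)**2 = 1040**2 = 1081600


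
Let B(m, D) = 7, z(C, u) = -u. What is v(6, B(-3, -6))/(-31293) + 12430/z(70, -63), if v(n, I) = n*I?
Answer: 14406272/73017 ≈ 197.30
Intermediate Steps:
v(n, I) = I*n
v(6, B(-3, -6))/(-31293) + 12430/z(70, -63) = (7*6)/(-31293) + 12430/((-1*(-63))) = 42*(-1/31293) + 12430/63 = -14/10431 + 12430*(1/63) = -14/10431 + 12430/63 = 14406272/73017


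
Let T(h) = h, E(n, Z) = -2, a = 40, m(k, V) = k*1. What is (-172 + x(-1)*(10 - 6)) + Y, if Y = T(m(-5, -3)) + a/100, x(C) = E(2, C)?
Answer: -923/5 ≈ -184.60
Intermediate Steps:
m(k, V) = k
x(C) = -2
Y = -23/5 (Y = -5 + 40/100 = -5 + 40*(1/100) = -5 + ⅖ = -23/5 ≈ -4.6000)
(-172 + x(-1)*(10 - 6)) + Y = (-172 - 2*(10 - 6)) - 23/5 = (-172 - 2*4) - 23/5 = (-172 - 8) - 23/5 = -180 - 23/5 = -923/5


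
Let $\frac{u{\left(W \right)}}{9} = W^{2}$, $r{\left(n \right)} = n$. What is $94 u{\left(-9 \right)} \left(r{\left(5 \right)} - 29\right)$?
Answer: $-1644624$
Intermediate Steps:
$u{\left(W \right)} = 9 W^{2}$
$94 u{\left(-9 \right)} \left(r{\left(5 \right)} - 29\right) = 94 \cdot 9 \left(-9\right)^{2} \left(5 - 29\right) = 94 \cdot 9 \cdot 81 \left(-24\right) = 94 \cdot 729 \left(-24\right) = 68526 \left(-24\right) = -1644624$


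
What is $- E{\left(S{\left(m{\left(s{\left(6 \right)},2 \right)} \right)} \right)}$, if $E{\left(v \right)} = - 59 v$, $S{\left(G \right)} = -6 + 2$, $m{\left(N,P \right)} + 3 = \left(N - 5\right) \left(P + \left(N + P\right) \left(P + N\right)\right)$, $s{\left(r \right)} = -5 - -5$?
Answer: $-236$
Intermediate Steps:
$s{\left(r \right)} = 0$ ($s{\left(r \right)} = -5 + 5 = 0$)
$m{\left(N,P \right)} = -3 + \left(-5 + N\right) \left(P + \left(N + P\right)^{2}\right)$ ($m{\left(N,P \right)} = -3 + \left(N - 5\right) \left(P + \left(N + P\right) \left(P + N\right)\right) = -3 + \left(-5 + N\right) \left(P + \left(N + P\right) \left(N + P\right)\right) = -3 + \left(-5 + N\right) \left(P + \left(N + P\right)^{2}\right)$)
$S{\left(G \right)} = -4$
$- E{\left(S{\left(m{\left(s{\left(6 \right)},2 \right)} \right)} \right)} = - \left(-59\right) \left(-4\right) = \left(-1\right) 236 = -236$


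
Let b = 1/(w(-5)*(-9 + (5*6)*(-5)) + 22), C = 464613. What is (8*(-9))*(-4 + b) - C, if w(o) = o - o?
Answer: -5107611/11 ≈ -4.6433e+5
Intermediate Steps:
w(o) = 0
b = 1/22 (b = 1/(0*(-9 + (5*6)*(-5)) + 22) = 1/(0*(-9 + 30*(-5)) + 22) = 1/(0*(-9 - 150) + 22) = 1/(0*(-159) + 22) = 1/(0 + 22) = 1/22 ≈ 0.045455)
(8*(-9))*(-4 + b) - C = (8*(-9))*(-4 + 1/22) - 1*464613 = -72*(-87/22) - 464613 = 3132/11 - 464613 = -5107611/11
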